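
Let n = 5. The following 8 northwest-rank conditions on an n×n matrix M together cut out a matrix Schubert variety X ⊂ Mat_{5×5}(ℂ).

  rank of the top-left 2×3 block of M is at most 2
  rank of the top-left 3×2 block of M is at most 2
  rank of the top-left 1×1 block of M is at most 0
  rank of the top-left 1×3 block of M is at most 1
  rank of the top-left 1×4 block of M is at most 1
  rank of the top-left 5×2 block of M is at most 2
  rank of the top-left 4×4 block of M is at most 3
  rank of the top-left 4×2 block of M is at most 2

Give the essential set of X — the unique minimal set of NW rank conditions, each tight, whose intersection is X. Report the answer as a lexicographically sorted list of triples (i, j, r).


Recovering R(i,j) via the rank-extension bound from the 8 conditions:

  R[1]: 0, 1, 1, 1, 1
  R[2]: 1, 2, 2, 2, 2
  R[3]: 1, 2, 3, 3, 3
  R[4]: 1, 2, 3, 3, 4
  R[5]: 1, 2, 3, 4, 5

reading off 1-entries of Δ²R: w = (2, 1, 3, 5, 4).

2 SE-corners of the 2-cell Rothe diagram give Ess(w):

[(1, 1, 0), (4, 4, 3)]


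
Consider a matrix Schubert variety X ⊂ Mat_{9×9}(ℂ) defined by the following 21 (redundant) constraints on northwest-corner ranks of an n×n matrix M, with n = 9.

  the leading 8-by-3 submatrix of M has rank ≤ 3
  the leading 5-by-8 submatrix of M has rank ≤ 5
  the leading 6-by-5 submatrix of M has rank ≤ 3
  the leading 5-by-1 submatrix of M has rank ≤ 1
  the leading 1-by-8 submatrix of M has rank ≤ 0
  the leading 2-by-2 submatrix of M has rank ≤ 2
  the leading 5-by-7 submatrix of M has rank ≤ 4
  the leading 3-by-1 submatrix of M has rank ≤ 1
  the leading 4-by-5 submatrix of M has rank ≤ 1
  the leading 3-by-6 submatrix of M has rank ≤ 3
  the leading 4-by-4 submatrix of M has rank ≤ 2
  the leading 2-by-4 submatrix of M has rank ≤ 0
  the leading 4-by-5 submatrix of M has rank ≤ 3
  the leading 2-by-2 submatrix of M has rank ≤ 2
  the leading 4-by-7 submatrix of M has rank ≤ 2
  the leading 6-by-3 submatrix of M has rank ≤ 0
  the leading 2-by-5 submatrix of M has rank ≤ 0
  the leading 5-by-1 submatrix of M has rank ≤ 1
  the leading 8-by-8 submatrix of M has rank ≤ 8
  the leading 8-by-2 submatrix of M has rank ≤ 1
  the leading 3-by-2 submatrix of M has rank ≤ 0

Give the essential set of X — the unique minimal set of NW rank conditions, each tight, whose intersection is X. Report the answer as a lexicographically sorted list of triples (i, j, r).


Computing R[i][j] = min implied NW-rank bound (n=9, 21 conditions):

  i=1: 0  0  0  0  0  0  0  0  1
  i=2: 0  0  0  0  0  1  1  1  2
  i=3: 0  0  0  1  1  2  2  2  3
  i=4: 0  0  0  1  1  2  2  3  4
  i=5: 0  0  0  1  2  3  3  4  5
  i=6: 0  0  0  1  2  3  4  5  6
  i=7: 1  1  1  2  3  4  5  6  7
  i=8: 1  1  2  3  4  5  6  7  8
  i=9: 1  2  3  4  5  6  7  8  9

reading off 1-entries of Δ²R: w = (9, 6, 4, 8, 5, 7, 1, 3, 2).

ℓ(w)=28; the 6 essential cells (i,j,r):

[(1, 8, 0), (2, 5, 0), (4, 5, 1), (4, 7, 2), (6, 3, 0), (8, 2, 1)]


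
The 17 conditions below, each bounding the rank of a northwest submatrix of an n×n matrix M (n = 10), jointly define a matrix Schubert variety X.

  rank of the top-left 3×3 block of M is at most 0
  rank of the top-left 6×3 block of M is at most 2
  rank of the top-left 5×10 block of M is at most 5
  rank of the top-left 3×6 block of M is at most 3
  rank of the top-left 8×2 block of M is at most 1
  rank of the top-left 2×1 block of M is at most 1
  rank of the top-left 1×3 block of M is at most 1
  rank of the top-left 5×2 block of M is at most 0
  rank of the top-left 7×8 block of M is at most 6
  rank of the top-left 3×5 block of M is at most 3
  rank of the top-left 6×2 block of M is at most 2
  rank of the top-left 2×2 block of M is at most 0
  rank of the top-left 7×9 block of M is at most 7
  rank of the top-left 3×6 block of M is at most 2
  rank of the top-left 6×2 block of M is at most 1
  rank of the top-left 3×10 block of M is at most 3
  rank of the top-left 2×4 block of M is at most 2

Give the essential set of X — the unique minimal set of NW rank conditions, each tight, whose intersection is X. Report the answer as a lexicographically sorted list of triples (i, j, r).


Computing R[i][j] = min implied NW-rank bound (n=10, 17 conditions):

  R[1]: 0  0  0  1  1  1  1  1  1  1
  R[2]: 0  0  0  1  2  2  2  2  2  2
  R[3]: 0  0  0  1  2  2  3  3  3  3
  R[4]: 0  0  1  2  3  3  4  4  4  4
  R[5]: 0  0  1  2  3  4  5  5  5  5
  R[6]: 1  1  2  3  4  5  6  6  6  6
  R[7]: 1  1  2  3  4  5  6  6  7  7
  R[8]: 1  1  2  3  4  5  6  7  8  8
  R[9]: 1  2  3  4  5  6  7  8  9  9
  R[10]: 1  2  3  4  5  6  7  8  9  10

hence w(1..10) = (4, 5, 7, 3, 6, 1, 9, 8, 2, 10).

|D(w)|=17, |Ess(w)|=5:

[(3, 3, 0), (3, 6, 2), (5, 2, 0), (7, 8, 6), (8, 2, 1)]


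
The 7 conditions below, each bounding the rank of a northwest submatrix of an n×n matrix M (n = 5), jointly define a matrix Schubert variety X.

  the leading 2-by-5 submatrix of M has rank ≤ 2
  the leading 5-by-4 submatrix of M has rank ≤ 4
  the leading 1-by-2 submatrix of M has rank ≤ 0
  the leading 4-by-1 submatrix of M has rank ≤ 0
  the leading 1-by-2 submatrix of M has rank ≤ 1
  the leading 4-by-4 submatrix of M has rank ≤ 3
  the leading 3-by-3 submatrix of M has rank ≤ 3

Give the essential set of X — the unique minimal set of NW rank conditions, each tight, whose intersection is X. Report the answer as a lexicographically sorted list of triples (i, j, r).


The tightest implied rank at each (i,j), from the 7 conditions:

  0 0 1 1 1
  0 1 2 2 2
  0 1 2 3 3
  0 1 2 3 4
  1 2 3 4 5

second differences of R give the permutation w = (3, 2, 4, 5, 1).

2 SE-corners of the 5-cell Rothe diagram give Ess(w):

[(1, 2, 0), (4, 1, 0)]


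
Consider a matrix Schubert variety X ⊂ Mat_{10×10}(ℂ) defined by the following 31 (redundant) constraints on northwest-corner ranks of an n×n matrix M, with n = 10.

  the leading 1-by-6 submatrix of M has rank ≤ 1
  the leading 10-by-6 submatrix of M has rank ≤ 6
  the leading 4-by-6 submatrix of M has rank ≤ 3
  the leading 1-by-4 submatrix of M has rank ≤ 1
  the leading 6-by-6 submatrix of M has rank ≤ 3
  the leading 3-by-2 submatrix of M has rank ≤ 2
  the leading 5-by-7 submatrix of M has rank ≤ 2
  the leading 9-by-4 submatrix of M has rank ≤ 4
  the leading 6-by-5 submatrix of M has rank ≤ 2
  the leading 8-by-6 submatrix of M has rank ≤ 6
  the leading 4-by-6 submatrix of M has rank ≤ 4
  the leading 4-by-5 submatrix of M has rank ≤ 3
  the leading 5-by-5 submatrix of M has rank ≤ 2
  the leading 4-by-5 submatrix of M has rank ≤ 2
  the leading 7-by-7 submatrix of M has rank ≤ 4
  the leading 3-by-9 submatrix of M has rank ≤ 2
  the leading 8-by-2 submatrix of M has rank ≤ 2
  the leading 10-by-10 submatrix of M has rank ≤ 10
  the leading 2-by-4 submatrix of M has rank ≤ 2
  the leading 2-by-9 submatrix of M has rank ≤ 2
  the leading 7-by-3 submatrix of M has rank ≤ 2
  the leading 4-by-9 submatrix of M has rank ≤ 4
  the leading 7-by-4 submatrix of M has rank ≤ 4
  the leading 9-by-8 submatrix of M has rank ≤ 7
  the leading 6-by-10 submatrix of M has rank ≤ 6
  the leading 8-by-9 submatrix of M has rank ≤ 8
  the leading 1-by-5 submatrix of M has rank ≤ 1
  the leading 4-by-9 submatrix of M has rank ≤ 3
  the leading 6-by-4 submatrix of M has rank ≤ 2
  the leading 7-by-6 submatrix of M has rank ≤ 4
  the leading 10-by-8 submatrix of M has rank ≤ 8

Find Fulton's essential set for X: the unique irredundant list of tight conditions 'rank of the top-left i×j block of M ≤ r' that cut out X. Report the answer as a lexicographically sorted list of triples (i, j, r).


Recovering R(i,j) via the rank-extension bound from the 31 conditions:

  i=1: 1 1 1 1 1 1 1 1 1 1
  i=2: 1 2 2 2 2 2 2 2 2 2
  i=3: 1 2 2 2 2 2 2 2 2 3
  i=4: 1 2 2 2 2 2 2 3 3 4
  i=5: 1 2 2 2 2 2 2 3 4 5
  i=6: 1 2 2 2 2 3 3 4 5 6
  i=7: 1 2 2 3 3 4 4 5 6 7
  i=8: 1 2 3 4 4 5 5 6 7 8
  i=9: 1 2 3 4 5 6 6 7 8 9
  i=10: 1 2 3 4 5 6 7 8 9 10

the unique w with this rank table is (1, 2, 10, 8, 9, 6, 4, 3, 5, 7).

D(w) has 21 cells with 4 SE-corners; essential set:

[(3, 9, 2), (5, 7, 2), (6, 5, 2), (7, 3, 2)]


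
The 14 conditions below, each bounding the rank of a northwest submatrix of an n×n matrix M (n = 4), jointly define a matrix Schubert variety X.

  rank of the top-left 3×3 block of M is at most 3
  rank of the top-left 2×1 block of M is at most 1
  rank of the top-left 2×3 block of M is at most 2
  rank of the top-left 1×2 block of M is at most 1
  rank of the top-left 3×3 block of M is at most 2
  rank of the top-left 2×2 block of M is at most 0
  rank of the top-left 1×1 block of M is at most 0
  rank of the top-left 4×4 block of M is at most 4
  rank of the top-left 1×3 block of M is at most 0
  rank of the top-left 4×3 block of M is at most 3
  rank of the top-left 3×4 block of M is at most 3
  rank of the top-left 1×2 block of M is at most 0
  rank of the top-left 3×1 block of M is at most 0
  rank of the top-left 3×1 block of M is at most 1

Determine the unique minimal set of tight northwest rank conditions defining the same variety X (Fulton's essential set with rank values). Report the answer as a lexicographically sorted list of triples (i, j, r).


Recovering R(i,j) via the rank-extension bound from the 14 conditions:

  i=1: 0 | 0 | 0 | 1
  i=2: 0 | 0 | 1 | 2
  i=3: 0 | 1 | 2 | 3
  i=4: 1 | 2 | 3 | 4

second differences of R give the permutation w = (4, 3, 2, 1).

|D(w)|=6, |Ess(w)|=3:

[(1, 3, 0), (2, 2, 0), (3, 1, 0)]


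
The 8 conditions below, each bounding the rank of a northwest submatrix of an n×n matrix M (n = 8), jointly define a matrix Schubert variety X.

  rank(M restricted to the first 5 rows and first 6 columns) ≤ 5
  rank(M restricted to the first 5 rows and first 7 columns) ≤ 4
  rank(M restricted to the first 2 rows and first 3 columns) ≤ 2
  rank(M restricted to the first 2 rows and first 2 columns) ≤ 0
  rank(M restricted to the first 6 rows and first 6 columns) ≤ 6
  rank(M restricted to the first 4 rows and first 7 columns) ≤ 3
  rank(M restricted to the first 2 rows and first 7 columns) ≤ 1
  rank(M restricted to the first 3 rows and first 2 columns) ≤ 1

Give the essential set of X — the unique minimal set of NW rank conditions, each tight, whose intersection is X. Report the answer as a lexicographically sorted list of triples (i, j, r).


Propagating the 8 rank bounds to every northwest block:

  i=1: 0, 0, 1, 1, 1, 1, 1, 1
  i=2: 0, 0, 1, 1, 1, 1, 1, 2
  i=3: 1, 1, 2, 2, 2, 2, 2, 3
  i=4: 1, 2, 3, 3, 3, 3, 3, 4
  i=5: 1, 2, 3, 4, 4, 4, 4, 5
  i=6: 1, 2, 3, 4, 5, 5, 5, 6
  i=7: 1, 2, 3, 4, 5, 6, 6, 7
  i=8: 1, 2, 3, 4, 5, 6, 7, 8

the unique w with this rank table is (3, 8, 1, 2, 4, 5, 6, 7).

D(w) has 8 cells with 2 SE-corners; essential set:

[(2, 2, 0), (2, 7, 1)]


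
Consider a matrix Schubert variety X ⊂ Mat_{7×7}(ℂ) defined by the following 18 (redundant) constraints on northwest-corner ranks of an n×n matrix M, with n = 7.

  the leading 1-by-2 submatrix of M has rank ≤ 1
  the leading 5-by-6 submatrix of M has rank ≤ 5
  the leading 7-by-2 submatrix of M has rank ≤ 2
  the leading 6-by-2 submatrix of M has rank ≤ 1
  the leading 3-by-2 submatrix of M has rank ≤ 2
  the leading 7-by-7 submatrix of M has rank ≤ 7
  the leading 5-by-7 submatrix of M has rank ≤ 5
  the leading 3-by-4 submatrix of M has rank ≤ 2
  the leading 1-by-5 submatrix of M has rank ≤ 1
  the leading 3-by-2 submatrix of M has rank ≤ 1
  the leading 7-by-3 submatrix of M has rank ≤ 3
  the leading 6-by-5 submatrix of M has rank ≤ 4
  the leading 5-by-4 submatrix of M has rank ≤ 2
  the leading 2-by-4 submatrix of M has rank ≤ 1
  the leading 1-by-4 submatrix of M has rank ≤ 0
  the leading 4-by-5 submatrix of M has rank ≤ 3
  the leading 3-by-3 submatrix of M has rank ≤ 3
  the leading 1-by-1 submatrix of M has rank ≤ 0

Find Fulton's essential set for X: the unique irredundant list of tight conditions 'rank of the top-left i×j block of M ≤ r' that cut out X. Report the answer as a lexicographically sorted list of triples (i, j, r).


Rank table r_w(7×7) implied by the 18 constraints:

  i=1: 0 0 0 0 1 1 1
  i=2: 1 1 1 1 2 2 2
  i=3: 1 1 2 2 3 3 3
  i=4: 1 1 2 2 3 4 4
  i=5: 1 1 2 2 3 4 5
  i=6: 1 1 2 3 4 5 6
  i=7: 1 2 3 4 5 6 7

reading off 1-entries of Δ²R: w = (5, 1, 3, 6, 7, 4, 2).

Rothe diagram D(w) (10 cells), 3 SE-corners (essential conditions):

[(1, 4, 0), (5, 4, 2), (6, 2, 1)]


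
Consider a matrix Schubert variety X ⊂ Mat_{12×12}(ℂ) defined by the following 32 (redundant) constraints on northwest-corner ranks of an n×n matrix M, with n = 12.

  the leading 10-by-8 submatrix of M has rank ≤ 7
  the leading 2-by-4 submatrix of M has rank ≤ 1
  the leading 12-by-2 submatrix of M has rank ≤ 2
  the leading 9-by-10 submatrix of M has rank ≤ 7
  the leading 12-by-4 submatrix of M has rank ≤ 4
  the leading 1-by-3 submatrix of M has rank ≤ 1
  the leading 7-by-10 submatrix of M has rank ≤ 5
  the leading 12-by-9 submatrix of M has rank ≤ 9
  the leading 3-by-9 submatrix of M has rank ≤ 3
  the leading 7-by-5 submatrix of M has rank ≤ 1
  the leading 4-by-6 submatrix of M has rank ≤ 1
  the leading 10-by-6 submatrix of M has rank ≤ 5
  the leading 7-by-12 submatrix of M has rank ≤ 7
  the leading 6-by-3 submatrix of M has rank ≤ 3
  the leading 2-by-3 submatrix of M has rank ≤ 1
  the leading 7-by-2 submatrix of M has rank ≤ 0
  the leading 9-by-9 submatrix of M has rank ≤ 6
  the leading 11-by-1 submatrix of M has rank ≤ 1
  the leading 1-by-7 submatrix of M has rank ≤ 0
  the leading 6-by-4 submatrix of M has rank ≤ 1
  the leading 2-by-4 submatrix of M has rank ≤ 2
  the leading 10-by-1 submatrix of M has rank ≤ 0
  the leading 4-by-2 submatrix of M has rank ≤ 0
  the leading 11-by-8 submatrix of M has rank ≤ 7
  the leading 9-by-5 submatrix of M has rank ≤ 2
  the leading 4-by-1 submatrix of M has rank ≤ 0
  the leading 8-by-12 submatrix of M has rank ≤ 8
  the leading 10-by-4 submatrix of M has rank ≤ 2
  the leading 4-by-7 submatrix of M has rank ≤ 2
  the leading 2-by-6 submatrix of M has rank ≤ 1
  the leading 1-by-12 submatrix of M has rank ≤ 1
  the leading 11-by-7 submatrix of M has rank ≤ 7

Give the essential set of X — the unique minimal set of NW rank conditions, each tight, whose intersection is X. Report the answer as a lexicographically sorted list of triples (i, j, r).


Computing R[i][j] = min implied NW-rank bound (n=12, 32 conditions):

  i=1: 0 0 0 0 0 0 0 1 1 1 1 1
  i=2: 0 0 1 1 1 1 1 2 2 2 2 2
  i=3: 0 0 1 1 1 1 2 3 3 3 3 3
  i=4: 0 0 1 1 1 1 2 3 4 4 4 4
  i=5: 0 0 1 1 1 2 3 4 5 5 5 5
  i=6: 0 0 1 1 1 2 3 4 5 5 6 6
  i=7: 0 0 1 1 1 2 3 4 5 5 6 7
  i=8: 0 1 2 2 2 3 4 5 6 6 7 8
  i=9: 0 1 2 2 2 3 4 5 6 7 8 9
  i=10: 0 1 2 2 3 4 5 6 7 8 9 10
  i=11: 1 2 3 3 4 5 6 7 8 9 10 11
  i=12: 1 2 3 4 5 6 7 8 9 10 11 12

giving w = (8, 3, 7, 9, 6, 11, 12, 2, 10, 5, 1, 4) via Δ²R.

ℓ(w)=39; the 8 essential cells (i,j,r):

[(1, 7, 0), (4, 6, 1), (7, 2, 0), (7, 5, 1), (7, 10, 5), (9, 5, 2), (10, 1, 0), (10, 4, 2)]


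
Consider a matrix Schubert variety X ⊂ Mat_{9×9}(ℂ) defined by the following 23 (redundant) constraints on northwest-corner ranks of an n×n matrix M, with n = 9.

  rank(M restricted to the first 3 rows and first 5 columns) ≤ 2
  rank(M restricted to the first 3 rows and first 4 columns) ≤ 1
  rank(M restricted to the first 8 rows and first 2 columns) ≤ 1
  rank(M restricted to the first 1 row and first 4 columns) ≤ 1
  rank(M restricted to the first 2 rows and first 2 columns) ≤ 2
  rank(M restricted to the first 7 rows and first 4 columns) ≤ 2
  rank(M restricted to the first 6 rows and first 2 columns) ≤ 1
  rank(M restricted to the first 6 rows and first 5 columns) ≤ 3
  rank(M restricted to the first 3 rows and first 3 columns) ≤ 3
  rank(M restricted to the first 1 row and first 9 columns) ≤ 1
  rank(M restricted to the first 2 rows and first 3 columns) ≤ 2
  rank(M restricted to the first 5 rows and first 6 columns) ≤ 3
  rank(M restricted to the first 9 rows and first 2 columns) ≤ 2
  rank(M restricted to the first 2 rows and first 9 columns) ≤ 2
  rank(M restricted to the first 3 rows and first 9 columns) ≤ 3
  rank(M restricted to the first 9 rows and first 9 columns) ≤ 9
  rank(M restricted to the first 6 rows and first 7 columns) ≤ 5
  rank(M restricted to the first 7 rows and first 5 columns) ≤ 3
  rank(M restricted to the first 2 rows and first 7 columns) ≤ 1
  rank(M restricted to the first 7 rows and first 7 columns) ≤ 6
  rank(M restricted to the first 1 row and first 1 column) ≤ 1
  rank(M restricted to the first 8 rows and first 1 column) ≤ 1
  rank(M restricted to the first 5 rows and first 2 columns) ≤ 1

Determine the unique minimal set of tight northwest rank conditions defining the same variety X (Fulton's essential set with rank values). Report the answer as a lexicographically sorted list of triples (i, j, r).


Recovering R(i,j) via the rank-extension bound from the 23 conditions:

  row 1: 1 | 1 | 1 | 1 | 1 | 1 | 1 | 1 | 1
  row 2: 1 | 1 | 1 | 1 | 1 | 1 | 1 | 2 | 2
  row 3: 1 | 1 | 1 | 1 | 2 | 2 | 2 | 3 | 3
  row 4: 1 | 1 | 2 | 2 | 3 | 3 | 3 | 4 | 4
  row 5: 1 | 1 | 2 | 2 | 3 | 3 | 4 | 5 | 5
  row 6: 1 | 1 | 2 | 2 | 3 | 4 | 5 | 6 | 6
  row 7: 1 | 1 | 2 | 2 | 3 | 4 | 5 | 6 | 7
  row 8: 1 | 1 | 2 | 3 | 4 | 5 | 6 | 7 | 8
  row 9: 1 | 2 | 3 | 4 | 5 | 6 | 7 | 8 | 9

hence w(1..9) = (1, 8, 5, 3, 7, 6, 9, 4, 2).

Rothe diagram D(w) (18 cells), 5 SE-corners (essential conditions):

[(2, 7, 1), (3, 4, 1), (5, 6, 3), (7, 4, 2), (8, 2, 1)]


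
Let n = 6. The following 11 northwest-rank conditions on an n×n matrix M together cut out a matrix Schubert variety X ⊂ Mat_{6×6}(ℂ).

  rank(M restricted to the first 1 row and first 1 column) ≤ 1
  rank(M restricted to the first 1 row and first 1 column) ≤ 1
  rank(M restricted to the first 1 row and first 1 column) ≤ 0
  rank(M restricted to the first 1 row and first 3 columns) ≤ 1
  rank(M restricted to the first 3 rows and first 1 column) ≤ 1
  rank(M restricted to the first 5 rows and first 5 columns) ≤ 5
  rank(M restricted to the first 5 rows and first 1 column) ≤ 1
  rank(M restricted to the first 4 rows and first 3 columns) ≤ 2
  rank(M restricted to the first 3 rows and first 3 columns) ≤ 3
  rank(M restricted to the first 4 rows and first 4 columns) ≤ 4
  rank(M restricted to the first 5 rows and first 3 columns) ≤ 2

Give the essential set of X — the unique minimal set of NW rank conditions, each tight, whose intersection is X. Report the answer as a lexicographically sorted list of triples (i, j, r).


The tightest implied rank at each (i,j), from the 11 conditions:

  0 | 1 | 1 | 1 | 1 | 1
  1 | 2 | 2 | 2 | 2 | 2
  1 | 2 | 2 | 3 | 3 | 3
  1 | 2 | 2 | 3 | 4 | 4
  1 | 2 | 2 | 3 | 4 | 5
  1 | 2 | 3 | 4 | 5 | 6

the unique w with this rank table is (2, 1, 4, 5, 6, 3).

Rothe diagram D(w) (4 cells), 2 SE-corners (essential conditions):

[(1, 1, 0), (5, 3, 2)]


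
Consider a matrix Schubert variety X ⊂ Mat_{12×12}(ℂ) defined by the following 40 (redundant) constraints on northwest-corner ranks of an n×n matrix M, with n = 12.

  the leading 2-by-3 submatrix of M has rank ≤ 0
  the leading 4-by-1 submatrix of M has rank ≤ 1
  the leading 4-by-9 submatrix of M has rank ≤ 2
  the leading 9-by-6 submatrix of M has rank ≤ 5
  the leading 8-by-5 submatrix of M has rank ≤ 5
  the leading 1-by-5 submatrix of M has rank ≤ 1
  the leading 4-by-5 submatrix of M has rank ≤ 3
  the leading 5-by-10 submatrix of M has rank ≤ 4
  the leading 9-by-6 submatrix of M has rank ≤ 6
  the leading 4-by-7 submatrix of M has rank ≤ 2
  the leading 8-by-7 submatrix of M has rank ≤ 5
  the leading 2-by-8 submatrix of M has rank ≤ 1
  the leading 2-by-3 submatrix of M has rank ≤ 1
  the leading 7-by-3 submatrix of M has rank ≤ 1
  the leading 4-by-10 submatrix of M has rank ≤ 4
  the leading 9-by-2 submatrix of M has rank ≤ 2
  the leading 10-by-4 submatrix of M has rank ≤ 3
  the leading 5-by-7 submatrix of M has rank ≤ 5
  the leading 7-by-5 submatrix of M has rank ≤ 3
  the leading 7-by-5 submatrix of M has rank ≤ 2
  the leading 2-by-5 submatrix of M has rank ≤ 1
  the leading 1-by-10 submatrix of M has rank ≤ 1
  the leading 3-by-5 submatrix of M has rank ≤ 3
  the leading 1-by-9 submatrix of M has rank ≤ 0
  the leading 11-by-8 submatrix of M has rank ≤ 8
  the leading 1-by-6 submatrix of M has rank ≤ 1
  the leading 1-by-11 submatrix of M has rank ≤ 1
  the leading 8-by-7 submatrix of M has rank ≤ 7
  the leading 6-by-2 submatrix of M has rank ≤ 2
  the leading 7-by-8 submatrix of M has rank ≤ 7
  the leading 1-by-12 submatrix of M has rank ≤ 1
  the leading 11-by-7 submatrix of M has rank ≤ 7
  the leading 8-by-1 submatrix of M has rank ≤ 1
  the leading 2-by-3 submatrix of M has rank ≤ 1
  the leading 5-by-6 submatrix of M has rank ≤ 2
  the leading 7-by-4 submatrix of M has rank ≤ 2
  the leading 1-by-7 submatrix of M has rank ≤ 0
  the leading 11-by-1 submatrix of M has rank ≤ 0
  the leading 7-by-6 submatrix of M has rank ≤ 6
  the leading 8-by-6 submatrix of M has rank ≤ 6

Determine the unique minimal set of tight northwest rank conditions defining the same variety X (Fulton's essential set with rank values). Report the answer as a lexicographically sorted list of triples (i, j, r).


Recovering R(i,j) via the rank-extension bound from the 40 conditions:

  i=1: 0 | 0 | 0 | 0 | 0 | 0 | 0 | 0 | 0 | 1 | 1 | 1
  i=2: 0 | 0 | 0 | 1 | 1 | 1 | 1 | 1 | 1 | 2 | 2 | 2
  i=3: 0 | 1 | 1 | 2 | 2 | 2 | 2 | 2 | 2 | 3 | 3 | 3
  i=4: 0 | 1 | 1 | 2 | 2 | 2 | 2 | 2 | 2 | 3 | 4 | 4
  i=5: 0 | 1 | 1 | 2 | 2 | 2 | 3 | 3 | 3 | 4 | 5 | 5
  i=6: 0 | 1 | 1 | 2 | 2 | 3 | 4 | 4 | 4 | 5 | 6 | 6
  i=7: 0 | 1 | 1 | 2 | 2 | 3 | 4 | 5 | 5 | 6 | 7 | 7
  i=8: 0 | 1 | 2 | 3 | 3 | 4 | 5 | 6 | 6 | 7 | 8 | 8
  i=9: 0 | 1 | 2 | 3 | 4 | 5 | 6 | 7 | 7 | 8 | 9 | 9
  i=10: 0 | 1 | 2 | 3 | 4 | 5 | 6 | 7 | 8 | 9 | 10 | 10
  i=11: 0 | 1 | 2 | 3 | 4 | 5 | 6 | 7 | 8 | 9 | 10 | 11
  i=12: 1 | 2 | 3 | 4 | 5 | 6 | 7 | 8 | 9 | 10 | 11 | 12

second differences of R give the permutation w = (10, 4, 2, 11, 7, 6, 8, 3, 5, 9, 12, 1).

|D(w)|=34, |Ess(w)|=7:

[(1, 9, 0), (2, 3, 0), (4, 9, 2), (5, 6, 2), (7, 3, 1), (7, 5, 2), (11, 1, 0)]


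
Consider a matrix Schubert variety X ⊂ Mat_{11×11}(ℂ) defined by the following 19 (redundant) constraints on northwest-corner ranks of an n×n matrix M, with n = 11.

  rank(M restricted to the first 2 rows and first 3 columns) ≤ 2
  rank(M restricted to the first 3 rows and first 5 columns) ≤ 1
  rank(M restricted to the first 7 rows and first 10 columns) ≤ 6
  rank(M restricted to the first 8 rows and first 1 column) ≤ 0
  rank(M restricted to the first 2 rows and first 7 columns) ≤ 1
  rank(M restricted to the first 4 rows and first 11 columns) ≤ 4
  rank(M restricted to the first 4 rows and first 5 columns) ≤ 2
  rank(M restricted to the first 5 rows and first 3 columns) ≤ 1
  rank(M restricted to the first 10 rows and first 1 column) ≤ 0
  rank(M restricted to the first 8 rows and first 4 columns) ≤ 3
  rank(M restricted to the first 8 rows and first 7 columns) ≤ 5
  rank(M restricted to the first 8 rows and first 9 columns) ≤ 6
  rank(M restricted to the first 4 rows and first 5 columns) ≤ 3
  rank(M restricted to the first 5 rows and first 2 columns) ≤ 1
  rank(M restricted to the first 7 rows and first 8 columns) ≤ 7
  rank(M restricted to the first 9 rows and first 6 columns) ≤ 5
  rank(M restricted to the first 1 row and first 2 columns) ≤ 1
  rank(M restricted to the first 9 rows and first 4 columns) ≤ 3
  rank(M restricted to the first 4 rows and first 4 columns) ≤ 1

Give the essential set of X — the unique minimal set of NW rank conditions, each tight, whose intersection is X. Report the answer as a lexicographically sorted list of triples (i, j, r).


Reconstructing r_w from the 19 given conditions:

  row 1: 0 | 1 | 1 | 1 | 1 | 1 | 1 | 1 | 1 | 1 | 1
  row 2: 0 | 1 | 1 | 1 | 1 | 1 | 1 | 2 | 2 | 2 | 2
  row 3: 0 | 1 | 1 | 1 | 1 | 2 | 2 | 3 | 3 | 3 | 3
  row 4: 0 | 1 | 1 | 1 | 2 | 3 | 3 | 4 | 4 | 4 | 4
  row 5: 0 | 1 | 1 | 2 | 3 | 4 | 4 | 5 | 5 | 5 | 5
  row 6: 0 | 1 | 2 | 3 | 4 | 5 | 5 | 6 | 6 | 6 | 6
  row 7: 0 | 1 | 2 | 3 | 4 | 5 | 5 | 6 | 6 | 6 | 7
  row 8: 0 | 1 | 2 | 3 | 4 | 5 | 5 | 6 | 6 | 7 | 8
  row 9: 0 | 1 | 2 | 3 | 4 | 5 | 6 | 7 | 7 | 8 | 9
  row 10: 0 | 1 | 2 | 3 | 4 | 5 | 6 | 7 | 8 | 9 | 10
  row 11: 1 | 2 | 3 | 4 | 5 | 6 | 7 | 8 | 9 | 10 | 11

giving w = (2, 8, 6, 5, 4, 3, 11, 10, 7, 9, 1) via Δ²R.

Fulton essential set (8 of the 26 Rothe cells):

[(2, 7, 1), (3, 5, 1), (4, 4, 1), (5, 3, 1), (7, 10, 6), (8, 7, 5), (8, 9, 6), (10, 1, 0)]


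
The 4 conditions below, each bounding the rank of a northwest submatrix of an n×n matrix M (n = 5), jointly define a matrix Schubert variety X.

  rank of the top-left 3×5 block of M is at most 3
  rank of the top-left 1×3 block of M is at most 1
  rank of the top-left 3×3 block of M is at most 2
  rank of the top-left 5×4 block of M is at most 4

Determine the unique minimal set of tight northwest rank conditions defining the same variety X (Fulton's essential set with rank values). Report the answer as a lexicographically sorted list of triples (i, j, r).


Recovering R(i,j) via the rank-extension bound from the 4 conditions:

  R[1]: 1 | 1 | 1 | 1 | 1
  R[2]: 1 | 2 | 2 | 2 | 2
  R[3]: 1 | 2 | 2 | 3 | 3
  R[4]: 1 | 2 | 3 | 4 | 4
  R[5]: 1 | 2 | 3 | 4 | 5

reading off 1-entries of Δ²R: w = (1, 2, 4, 3, 5).

Fulton essential set (the sole Rothe cell):

[(3, 3, 2)]


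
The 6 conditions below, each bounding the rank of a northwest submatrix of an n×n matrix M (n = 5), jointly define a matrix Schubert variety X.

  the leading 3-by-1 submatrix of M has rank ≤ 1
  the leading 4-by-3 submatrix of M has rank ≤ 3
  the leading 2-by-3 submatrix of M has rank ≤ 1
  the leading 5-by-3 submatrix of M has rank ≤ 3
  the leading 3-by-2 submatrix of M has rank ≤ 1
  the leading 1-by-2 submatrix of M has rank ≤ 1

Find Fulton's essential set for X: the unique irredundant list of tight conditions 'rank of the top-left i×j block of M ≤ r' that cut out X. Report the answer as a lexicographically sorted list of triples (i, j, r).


Rank table r_w(5×5) implied by the 6 constraints:

  R[1]: 1  1  1  1  1
  R[2]: 1  1  1  2  2
  R[3]: 1  1  2  3  3
  R[4]: 1  2  3  4  4
  R[5]: 1  2  3  4  5

giving w = (1, 4, 3, 2, 5) via Δ²R.

2 SE-corners of the 3-cell Rothe diagram give Ess(w):

[(2, 3, 1), (3, 2, 1)]


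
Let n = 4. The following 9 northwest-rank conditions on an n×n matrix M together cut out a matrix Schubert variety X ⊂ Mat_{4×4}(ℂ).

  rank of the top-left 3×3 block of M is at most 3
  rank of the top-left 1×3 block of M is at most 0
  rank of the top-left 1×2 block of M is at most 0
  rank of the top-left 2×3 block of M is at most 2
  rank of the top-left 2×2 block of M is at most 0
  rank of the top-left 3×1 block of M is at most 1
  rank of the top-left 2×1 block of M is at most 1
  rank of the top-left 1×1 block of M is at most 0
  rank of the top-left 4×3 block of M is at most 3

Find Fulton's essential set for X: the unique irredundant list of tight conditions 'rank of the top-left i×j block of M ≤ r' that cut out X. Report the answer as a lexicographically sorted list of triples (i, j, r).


Rank table r_w(4×4) implied by the 9 constraints:

  i=1: 0 0 0 1
  i=2: 0 0 1 2
  i=3: 1 1 2 3
  i=4: 1 2 3 4

giving w = (4, 3, 1, 2) via Δ²R.

2 SE-corners of the 5-cell Rothe diagram give Ess(w):

[(1, 3, 0), (2, 2, 0)]


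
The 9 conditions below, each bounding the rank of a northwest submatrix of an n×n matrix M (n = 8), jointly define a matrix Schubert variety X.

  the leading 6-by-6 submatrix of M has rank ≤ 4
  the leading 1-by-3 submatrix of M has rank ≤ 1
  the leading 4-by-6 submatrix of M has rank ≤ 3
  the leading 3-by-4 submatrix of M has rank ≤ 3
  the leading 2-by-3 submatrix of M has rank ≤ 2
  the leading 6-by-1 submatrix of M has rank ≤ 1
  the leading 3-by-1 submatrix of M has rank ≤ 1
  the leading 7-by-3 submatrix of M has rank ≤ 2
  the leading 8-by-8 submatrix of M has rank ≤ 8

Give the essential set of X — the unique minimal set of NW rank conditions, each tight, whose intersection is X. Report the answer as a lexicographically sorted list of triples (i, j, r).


Reconstructing r_w from the 9 given conditions:

  R[1]: 1 | 1 | 1 | 1 | 1 | 1 | 1 | 1
  R[2]: 1 | 2 | 2 | 2 | 2 | 2 | 2 | 2
  R[3]: 1 | 2 | 2 | 3 | 3 | 3 | 3 | 3
  R[4]: 1 | 2 | 2 | 3 | 3 | 3 | 4 | 4
  R[5]: 1 | 2 | 2 | 3 | 4 | 4 | 5 | 5
  R[6]: 1 | 2 | 2 | 3 | 4 | 4 | 5 | 6
  R[7]: 1 | 2 | 2 | 3 | 4 | 5 | 6 | 7
  R[8]: 1 | 2 | 3 | 4 | 5 | 6 | 7 | 8

giving w = (1, 2, 4, 7, 5, 8, 6, 3) via Δ²R.

3 SE-corners of the 8-cell Rothe diagram give Ess(w):

[(4, 6, 3), (6, 6, 4), (7, 3, 2)]


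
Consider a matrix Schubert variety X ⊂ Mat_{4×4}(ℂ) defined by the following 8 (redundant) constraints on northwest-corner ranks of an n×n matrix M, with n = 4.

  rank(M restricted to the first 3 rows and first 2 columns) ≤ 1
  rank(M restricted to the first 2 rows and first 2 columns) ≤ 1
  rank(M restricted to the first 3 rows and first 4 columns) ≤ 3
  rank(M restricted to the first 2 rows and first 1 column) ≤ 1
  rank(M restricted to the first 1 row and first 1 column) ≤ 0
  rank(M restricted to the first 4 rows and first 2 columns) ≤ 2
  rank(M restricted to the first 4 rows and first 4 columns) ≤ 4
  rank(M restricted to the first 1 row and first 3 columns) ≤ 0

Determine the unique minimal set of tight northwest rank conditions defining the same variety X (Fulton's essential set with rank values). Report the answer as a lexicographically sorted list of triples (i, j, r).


The tightest implied rank at each (i,j), from the 8 conditions:

  row 1: 0 0 0 1
  row 2: 1 1 1 2
  row 3: 1 1 2 3
  row 4: 1 2 3 4

the unique w with this rank table is (4, 1, 3, 2).

Fulton essential set (2 of the 4 Rothe cells):

[(1, 3, 0), (3, 2, 1)]


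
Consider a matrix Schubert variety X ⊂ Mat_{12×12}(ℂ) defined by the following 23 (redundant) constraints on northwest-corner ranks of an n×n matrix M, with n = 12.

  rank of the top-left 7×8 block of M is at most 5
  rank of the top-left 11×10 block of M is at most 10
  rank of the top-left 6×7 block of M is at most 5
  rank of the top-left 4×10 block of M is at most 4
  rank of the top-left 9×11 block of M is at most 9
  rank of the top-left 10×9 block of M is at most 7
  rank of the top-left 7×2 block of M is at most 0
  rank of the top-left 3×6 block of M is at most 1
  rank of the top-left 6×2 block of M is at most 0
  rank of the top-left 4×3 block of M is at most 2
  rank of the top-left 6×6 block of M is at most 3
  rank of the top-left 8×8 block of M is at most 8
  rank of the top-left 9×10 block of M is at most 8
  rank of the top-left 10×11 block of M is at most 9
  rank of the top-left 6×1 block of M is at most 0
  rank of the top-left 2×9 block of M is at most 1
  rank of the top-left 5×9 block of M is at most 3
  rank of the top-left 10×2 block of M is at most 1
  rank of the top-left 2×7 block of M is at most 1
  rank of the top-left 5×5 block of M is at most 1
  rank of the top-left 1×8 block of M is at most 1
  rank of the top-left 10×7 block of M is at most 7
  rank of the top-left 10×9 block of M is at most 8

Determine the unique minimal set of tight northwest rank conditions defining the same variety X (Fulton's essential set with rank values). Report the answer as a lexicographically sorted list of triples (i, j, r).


Recovering R(i,j) via the rank-extension bound from the 23 conditions:

  0 | 0 | 1 | 1 | 1 | 1 | 1 | 1 | 1 | 1 | 1 | 1
  0 | 0 | 1 | 1 | 1 | 1 | 1 | 1 | 1 | 2 | 2 | 2
  0 | 0 | 1 | 1 | 1 | 1 | 2 | 2 | 2 | 3 | 3 | 3
  0 | 0 | 1 | 1 | 1 | 2 | 3 | 3 | 3 | 4 | 4 | 4
  0 | 0 | 1 | 1 | 1 | 2 | 3 | 3 | 3 | 4 | 5 | 5
  0 | 0 | 1 | 2 | 2 | 3 | 4 | 4 | 4 | 5 | 6 | 6
  0 | 0 | 1 | 2 | 3 | 4 | 5 | 5 | 5 | 6 | 7 | 7
  1 | 1 | 2 | 3 | 4 | 5 | 6 | 6 | 6 | 7 | 8 | 8
  1 | 1 | 2 | 3 | 4 | 5 | 6 | 7 | 7 | 8 | 9 | 9
  1 | 1 | 2 | 3 | 4 | 5 | 6 | 7 | 7 | 8 | 9 | 10
  1 | 2 | 3 | 4 | 5 | 6 | 7 | 8 | 8 | 9 | 10 | 11
  1 | 2 | 3 | 4 | 5 | 6 | 7 | 8 | 9 | 10 | 11 | 12

so w = (3, 10, 7, 6, 11, 4, 5, 1, 8, 12, 2, 9).

7 SE-corners of the 32-cell Rothe diagram give Ess(w):

[(2, 9, 1), (3, 6, 1), (5, 5, 1), (5, 9, 3), (7, 2, 0), (10, 2, 1), (10, 9, 7)]


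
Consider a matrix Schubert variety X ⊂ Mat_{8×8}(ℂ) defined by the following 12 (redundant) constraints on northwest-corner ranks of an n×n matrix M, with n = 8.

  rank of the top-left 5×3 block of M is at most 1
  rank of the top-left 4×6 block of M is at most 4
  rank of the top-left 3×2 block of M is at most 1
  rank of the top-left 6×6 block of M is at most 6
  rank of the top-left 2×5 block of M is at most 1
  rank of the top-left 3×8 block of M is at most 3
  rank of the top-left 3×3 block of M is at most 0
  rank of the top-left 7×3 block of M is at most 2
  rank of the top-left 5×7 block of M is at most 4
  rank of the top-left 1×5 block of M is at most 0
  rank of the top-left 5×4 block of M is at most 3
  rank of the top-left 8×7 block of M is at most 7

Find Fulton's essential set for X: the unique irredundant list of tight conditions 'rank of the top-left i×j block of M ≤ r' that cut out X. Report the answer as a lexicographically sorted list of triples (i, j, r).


Computing R[i][j] = min implied NW-rank bound (n=8, 12 conditions):

  i=1: 0 | 0 | 0 | 0 | 0 | 1 | 1 | 1
  i=2: 0 | 0 | 0 | 1 | 1 | 2 | 2 | 2
  i=3: 0 | 0 | 0 | 1 | 2 | 3 | 3 | 3
  i=4: 1 | 1 | 1 | 2 | 3 | 4 | 4 | 4
  i=5: 1 | 1 | 1 | 2 | 3 | 4 | 4 | 5
  i=6: 1 | 2 | 2 | 3 | 4 | 5 | 5 | 6
  i=7: 1 | 2 | 2 | 3 | 4 | 5 | 6 | 7
  i=8: 1 | 2 | 3 | 4 | 5 | 6 | 7 | 8

giving w = (6, 4, 5, 1, 8, 2, 7, 3) via Δ²R.

D(w) has 15 cells with 5 SE-corners; essential set:

[(1, 5, 0), (3, 3, 0), (5, 3, 1), (5, 7, 4), (7, 3, 2)]


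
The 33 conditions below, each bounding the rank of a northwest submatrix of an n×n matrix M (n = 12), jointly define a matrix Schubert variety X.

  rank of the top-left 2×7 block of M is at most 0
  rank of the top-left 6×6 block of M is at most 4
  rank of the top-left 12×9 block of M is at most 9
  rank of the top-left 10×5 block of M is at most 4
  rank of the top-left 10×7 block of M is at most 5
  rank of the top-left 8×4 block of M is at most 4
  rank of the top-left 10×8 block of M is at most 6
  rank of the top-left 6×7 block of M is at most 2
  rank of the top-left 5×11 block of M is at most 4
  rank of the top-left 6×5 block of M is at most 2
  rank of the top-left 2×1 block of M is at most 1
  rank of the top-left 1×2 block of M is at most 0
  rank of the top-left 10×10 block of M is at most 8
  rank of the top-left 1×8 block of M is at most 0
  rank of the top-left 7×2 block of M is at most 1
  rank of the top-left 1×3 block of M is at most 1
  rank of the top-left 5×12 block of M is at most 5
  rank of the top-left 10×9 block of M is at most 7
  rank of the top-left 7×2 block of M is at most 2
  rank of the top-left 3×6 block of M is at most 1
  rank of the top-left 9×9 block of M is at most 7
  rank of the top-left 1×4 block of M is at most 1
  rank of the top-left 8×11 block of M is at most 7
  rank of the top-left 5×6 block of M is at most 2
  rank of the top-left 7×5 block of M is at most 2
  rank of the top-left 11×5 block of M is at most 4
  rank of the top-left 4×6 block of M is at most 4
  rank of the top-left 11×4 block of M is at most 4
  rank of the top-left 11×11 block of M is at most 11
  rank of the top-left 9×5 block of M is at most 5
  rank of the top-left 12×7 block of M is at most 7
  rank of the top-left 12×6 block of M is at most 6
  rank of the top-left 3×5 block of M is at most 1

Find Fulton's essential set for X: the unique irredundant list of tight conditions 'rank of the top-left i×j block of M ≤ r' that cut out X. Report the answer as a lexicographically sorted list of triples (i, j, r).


Computing R[i][j] = min implied NW-rank bound (n=12, 33 conditions):

  R[1]: 0 | 0 | 0 | 0 | 0 | 0 | 0 | 0 | 1 | 1 | 1 | 1
  R[2]: 0 | 0 | 0 | 0 | 0 | 0 | 0 | 1 | 2 | 2 | 2 | 2
  R[3]: 1 | 1 | 1 | 1 | 1 | 1 | 1 | 2 | 3 | 3 | 3 | 3
  R[4]: 1 | 1 | 2 | 2 | 2 | 2 | 2 | 3 | 4 | 4 | 4 | 4
  R[5]: 1 | 1 | 2 | 2 | 2 | 2 | 2 | 3 | 4 | 4 | 4 | 5
  R[6]: 1 | 1 | 2 | 2 | 2 | 2 | 2 | 3 | 4 | 5 | 5 | 6
  R[7]: 1 | 1 | 2 | 2 | 2 | 3 | 3 | 4 | 5 | 6 | 6 | 7
  R[8]: 1 | 2 | 3 | 3 | 3 | 4 | 4 | 5 | 6 | 7 | 7 | 8
  R[9]: 1 | 2 | 3 | 4 | 4 | 5 | 5 | 6 | 7 | 8 | 8 | 9
  R[10]: 1 | 2 | 3 | 4 | 4 | 5 | 5 | 6 | 7 | 8 | 9 | 10
  R[11]: 1 | 2 | 3 | 4 | 4 | 5 | 6 | 7 | 8 | 9 | 10 | 11
  R[12]: 1 | 2 | 3 | 4 | 5 | 6 | 7 | 8 | 9 | 10 | 11 | 12

so w = (9, 8, 1, 3, 12, 10, 6, 2, 4, 11, 7, 5).

ℓ(w)=34; the 8 essential cells (i,j,r):

[(1, 8, 0), (2, 7, 0), (5, 11, 4), (6, 7, 2), (7, 2, 1), (7, 5, 2), (10, 7, 5), (11, 5, 4)]


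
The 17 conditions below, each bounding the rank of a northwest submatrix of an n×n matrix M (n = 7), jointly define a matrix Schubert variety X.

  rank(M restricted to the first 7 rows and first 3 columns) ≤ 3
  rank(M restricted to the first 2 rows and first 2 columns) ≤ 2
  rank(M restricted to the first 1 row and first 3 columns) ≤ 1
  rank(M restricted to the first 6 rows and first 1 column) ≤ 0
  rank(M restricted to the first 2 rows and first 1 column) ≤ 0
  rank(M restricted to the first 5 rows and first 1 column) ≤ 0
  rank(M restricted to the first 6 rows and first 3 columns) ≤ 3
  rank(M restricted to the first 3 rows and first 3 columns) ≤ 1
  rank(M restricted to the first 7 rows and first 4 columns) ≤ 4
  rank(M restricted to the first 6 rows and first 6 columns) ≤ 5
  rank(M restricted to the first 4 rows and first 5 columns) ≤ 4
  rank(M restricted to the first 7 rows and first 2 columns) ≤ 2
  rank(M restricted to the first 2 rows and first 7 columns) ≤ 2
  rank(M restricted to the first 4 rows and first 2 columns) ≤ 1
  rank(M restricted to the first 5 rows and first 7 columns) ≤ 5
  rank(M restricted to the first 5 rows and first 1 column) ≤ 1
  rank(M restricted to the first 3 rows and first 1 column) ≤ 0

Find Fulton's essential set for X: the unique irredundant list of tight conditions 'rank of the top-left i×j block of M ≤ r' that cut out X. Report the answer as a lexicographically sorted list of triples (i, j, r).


Rank table r_w(7×7) implied by the 17 constraints:

  i=1: 0 1 1 1 1 1 1
  i=2: 0 1 1 2 2 2 2
  i=3: 0 1 1 2 3 3 3
  i=4: 0 1 2 3 4 4 4
  i=5: 0 1 2 3 4 5 5
  i=6: 0 1 2 3 4 5 6
  i=7: 1 2 3 4 5 6 7

so w = (2, 4, 5, 3, 6, 7, 1).

|D(w)|=8, |Ess(w)|=2:

[(3, 3, 1), (6, 1, 0)]


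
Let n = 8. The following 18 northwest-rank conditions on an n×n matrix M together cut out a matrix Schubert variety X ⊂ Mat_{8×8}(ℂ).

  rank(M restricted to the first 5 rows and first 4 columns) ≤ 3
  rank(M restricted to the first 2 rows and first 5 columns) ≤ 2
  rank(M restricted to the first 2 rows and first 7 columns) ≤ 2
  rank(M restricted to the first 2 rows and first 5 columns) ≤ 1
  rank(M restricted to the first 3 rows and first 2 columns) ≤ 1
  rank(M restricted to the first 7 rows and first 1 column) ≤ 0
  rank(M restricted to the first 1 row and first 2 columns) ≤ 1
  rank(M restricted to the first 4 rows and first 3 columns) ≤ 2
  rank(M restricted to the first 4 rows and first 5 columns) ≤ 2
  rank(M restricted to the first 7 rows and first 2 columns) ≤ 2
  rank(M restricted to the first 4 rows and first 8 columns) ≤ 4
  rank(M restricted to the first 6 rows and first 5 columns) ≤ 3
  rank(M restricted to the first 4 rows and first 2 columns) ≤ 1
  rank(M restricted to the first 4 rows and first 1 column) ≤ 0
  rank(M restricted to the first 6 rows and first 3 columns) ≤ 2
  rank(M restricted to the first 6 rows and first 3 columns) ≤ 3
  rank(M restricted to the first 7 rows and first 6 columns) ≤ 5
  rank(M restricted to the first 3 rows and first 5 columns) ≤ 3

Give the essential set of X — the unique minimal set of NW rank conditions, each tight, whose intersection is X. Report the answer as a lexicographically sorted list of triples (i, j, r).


Computing R[i][j] = min implied NW-rank bound (n=8, 18 conditions):

  R[1]: 0  1  1  1  1  1  1  1
  R[2]: 0  1  1  1  1  2  2  2
  R[3]: 0  1  2  2  2  3  3  3
  R[4]: 0  1  2  2  2  3  4  4
  R[5]: 0  1  2  3  3  4  5  5
  R[6]: 0  1  2  3  3  4  5  6
  R[7]: 0  1  2  3  4  5  6  7
  R[8]: 1  2  3  4  5  6  7  8

so w = (2, 6, 3, 7, 4, 8, 5, 1).

4 SE-corners of the 13-cell Rothe diagram give Ess(w):

[(2, 5, 1), (4, 5, 2), (6, 5, 3), (7, 1, 0)]
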